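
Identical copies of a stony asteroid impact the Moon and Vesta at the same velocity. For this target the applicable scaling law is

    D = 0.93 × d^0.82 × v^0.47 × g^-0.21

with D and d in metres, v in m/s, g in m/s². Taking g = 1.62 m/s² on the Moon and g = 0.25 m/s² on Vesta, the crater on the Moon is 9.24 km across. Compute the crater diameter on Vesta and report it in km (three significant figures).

All impactor-dependent factors cancel in the ratio, leaving D_Vesta/D_Moon = (g_Vesta/g_Moon)^-0.21.
(0.25/1.62)^-0.21 = 0.1543^-0.21 = 1.481
D_Vesta = 1.481 × 9.24 km = 13.7 km

D ≈ 13.7 km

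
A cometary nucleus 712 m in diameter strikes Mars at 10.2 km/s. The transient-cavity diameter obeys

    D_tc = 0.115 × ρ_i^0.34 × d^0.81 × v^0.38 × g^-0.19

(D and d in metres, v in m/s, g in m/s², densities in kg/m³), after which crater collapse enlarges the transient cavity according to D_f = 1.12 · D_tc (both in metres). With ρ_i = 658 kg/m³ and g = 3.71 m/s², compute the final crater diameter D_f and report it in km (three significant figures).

D_f ≈ 6.22 km

v = 10200 m/s.
ρ_i^0.34 = 658^0.34 = 9.082
d^0.81 = 712^0.81 = 204.4
v^0.38 = 10200^0.38 = 33.36
g^-0.19 = 3.71^-0.19 = 0.7795
D_tc = 0.115 × 9.082 × 204.4 × 33.36 × 0.7795 = 5551 m
D_f = 1.12 × 5551 = 6217 m
     = 6.217 km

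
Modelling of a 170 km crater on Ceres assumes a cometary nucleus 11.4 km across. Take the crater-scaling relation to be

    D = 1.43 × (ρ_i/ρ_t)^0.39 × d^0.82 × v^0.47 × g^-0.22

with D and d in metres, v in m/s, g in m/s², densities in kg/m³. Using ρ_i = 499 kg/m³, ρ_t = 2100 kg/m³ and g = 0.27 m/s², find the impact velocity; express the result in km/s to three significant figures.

v ≈ 9.37 km/s

Rearranging for v: v = [D / (1.43 · (499/2100)^0.39 · 11400^0.82 · 0.27^-0.22)]^(1/0.47).
D = 170000 m.
(499/2100)^0.39 = 0.5709
11400^0.82 = 2122
0.27^-0.22 = 1.334
Denominator = 1.43 × 0.5709 × 2122 × 1.334 = 2311
D / 2311 = 170000 / 2311 = 73.56
v = 73.56^(1/0.47) = 73.56^2.1277 = 9368 m/s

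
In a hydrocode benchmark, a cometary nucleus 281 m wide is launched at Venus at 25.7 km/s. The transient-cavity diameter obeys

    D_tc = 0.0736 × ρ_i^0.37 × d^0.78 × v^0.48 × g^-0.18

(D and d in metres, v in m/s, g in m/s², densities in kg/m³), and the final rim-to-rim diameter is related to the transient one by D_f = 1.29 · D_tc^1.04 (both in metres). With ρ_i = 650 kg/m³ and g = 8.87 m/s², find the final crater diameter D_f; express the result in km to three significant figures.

D_f ≈ 10.6 km

v = 25700 m/s.
ρ_i^0.37 = 650^0.37 = 10.98
d^0.78 = 281^0.78 = 81.28
v^0.48 = 25700^0.48 = 130.8
g^-0.18 = 8.87^-0.18 = 0.6751
D_tc = 0.0736 × 10.98 × 81.28 × 130.8 × 0.6751 = 5800 m
D_f = 1.29 × (5800)^1.04 = 10582 m
     = 10.58 km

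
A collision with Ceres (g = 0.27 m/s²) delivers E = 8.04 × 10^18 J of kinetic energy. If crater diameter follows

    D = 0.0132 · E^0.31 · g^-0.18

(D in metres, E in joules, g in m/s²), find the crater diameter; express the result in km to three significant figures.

E^0.31 = (8.04 × 10^18)^0.31 = 7.255 × 10^5
g^-0.18 = 0.27^-0.18 = 1.266
D = 0.0132 × 7.255 × 10^5 × 1.266 = 12124 m
   = 12.12 km

D ≈ 12.1 km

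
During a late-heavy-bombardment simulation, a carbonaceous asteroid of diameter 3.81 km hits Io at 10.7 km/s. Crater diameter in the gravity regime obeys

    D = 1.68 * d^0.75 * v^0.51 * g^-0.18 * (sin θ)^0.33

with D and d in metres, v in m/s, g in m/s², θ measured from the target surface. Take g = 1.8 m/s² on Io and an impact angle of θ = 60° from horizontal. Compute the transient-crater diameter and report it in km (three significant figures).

In SI units: d = 3810 m, v = 10700 m/s.
d^0.75 = 3810^0.75 = 484.9
v^0.51 = 10700^0.51 = 113.5
g^-0.18 = 1.8^-0.18 = 0.8996
(sin 60°)^0.33 = 0.8660^0.33 = 0.9536
D = 1.68 × 484.9 × 113.5 × 0.8996 × 0.9536 = 79318 m
   = 79.32 km

D ≈ 79.3 km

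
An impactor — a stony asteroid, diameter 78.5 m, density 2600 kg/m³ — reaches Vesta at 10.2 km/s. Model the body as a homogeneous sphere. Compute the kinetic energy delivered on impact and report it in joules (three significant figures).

E ≈ 3.43 × 10^16 J

v = 10200 m/s.
Mass m = (π/6) ρ d³ = (π/6) × 2600 × (78.5)³ = 6.585 × 10^8 kg
E = ½ m v² = 0.5 × 6.585 × 10^8 × (10200)² = 3.426 × 10^16 J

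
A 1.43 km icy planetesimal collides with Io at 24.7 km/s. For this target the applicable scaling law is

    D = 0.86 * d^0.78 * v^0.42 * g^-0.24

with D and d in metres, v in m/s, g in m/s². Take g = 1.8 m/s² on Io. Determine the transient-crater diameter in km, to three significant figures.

D ≈ 15.1 km

In SI units: d = 1430 m, v = 24700 m/s.
d^0.78 = 1430^0.78 = 289.2
v^0.42 = 24700^0.42 = 69.97
g^-0.24 = 1.8^-0.24 = 0.8684
D = 0.86 × 289.2 × 69.97 × 0.8684 = 15112 m
   = 15.11 km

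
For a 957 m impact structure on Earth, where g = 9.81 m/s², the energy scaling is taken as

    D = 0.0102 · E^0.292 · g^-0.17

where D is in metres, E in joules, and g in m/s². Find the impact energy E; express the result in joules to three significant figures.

E ≈ 4.03 × 10^17 J

Rearranging: E = [D / (0.0102 · g^-0.17)]^(1/0.292).
g^-0.17 = 9.81^-0.17 = 0.6783
D / (0.0102 × 0.6783) = 957 / (6.919 × 10^-3) = 1.383 × 10^5
E = (1.383 × 10^5)^3.4247 = 4.034 × 10^17 J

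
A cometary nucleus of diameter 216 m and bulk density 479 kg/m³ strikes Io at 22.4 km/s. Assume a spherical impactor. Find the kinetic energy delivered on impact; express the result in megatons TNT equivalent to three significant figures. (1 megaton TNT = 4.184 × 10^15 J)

v = 22400 m/s.
Mass m = (π/6) ρ d³ = (π/6) × 479 × (216)³ = 2.528 × 10^9 kg
E = ½ m v² = 0.5 × 2.528 × 10^9 × (22400)² = 6.342 × 10^17 J
   = 6.342 × 10^17 / 4.184×10^15 = 151.6 Mt

E ≈ 152 Mt TNT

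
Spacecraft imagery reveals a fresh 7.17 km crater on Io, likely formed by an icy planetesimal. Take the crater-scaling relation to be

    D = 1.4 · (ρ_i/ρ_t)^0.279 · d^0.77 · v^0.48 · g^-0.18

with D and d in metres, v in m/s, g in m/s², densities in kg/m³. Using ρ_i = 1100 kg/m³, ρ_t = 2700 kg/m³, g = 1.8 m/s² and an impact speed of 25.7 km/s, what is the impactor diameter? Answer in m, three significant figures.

d ≈ 186 m

Rearranging for d: d = [D / (1.4 · (1100/2700)^0.279 · 25700^0.48 · 1.8^-0.18)]^(1/0.77).
D = 7170 m.
(1100/2700)^0.279 = 0.7784
25700^0.48 = 130.8
1.8^-0.18 = 0.8996
Denominator = 1.4 × 0.7784 × 130.8 × 0.8996 = 128.2
D / 128.2 = 7170 / 128.2 = 55.93
d = 55.93^(1/0.77) = 55.93^1.2987 = 186.1 m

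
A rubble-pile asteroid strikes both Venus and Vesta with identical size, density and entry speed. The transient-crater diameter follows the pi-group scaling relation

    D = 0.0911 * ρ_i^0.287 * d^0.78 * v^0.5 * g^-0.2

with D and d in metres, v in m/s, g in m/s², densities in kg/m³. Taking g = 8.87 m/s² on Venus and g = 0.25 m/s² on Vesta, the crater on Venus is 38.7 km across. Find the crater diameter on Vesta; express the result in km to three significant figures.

All impactor-dependent factors cancel in the ratio, leaving D_Vesta/D_Venus = (g_Vesta/g_Venus)^-0.2.
(0.25/8.87)^-0.2 = 0.02818^-0.2 = 2.042
D_Vesta = 2.042 × 38.7 km = 79.0 km

D ≈ 79.0 km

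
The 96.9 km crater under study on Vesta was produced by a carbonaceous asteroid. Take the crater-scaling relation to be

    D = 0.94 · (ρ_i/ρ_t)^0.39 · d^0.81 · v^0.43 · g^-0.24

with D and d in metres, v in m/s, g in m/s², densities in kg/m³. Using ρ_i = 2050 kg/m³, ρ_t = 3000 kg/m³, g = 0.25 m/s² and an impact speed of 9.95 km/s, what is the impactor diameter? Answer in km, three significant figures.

Rearranging for d: d = [D / (0.94 · (2050/3000)^0.39 · 9950^0.43 · 0.25^-0.24)]^(1/0.81).
D = 96900 m.
(2050/3000)^0.39 = 0.8620
9950^0.43 = 52.37
0.25^-0.24 = 1.395
Denominator = 0.94 × 0.8620 × 52.37 × 1.395 = 59.20
D / 59.20 = 96900 / 59.20 = 1637
d = 1637^(1/0.81) = 1637^1.2346 = 9291 m

d ≈ 9.29 km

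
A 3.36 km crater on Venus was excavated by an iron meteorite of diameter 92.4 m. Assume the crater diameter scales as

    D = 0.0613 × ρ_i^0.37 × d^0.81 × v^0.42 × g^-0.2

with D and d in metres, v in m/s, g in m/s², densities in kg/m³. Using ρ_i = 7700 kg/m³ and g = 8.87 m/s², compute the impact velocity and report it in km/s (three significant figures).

v ≈ 33.1 km/s

Rearranging for v: v = [D / (0.0613 · 7700^0.37 · 92.4^0.81 · 8.87^-0.2)]^(1/0.42).
D = 3360 m.
7700^0.37 = 27.42
92.4^0.81 = 39.10
8.87^-0.2 = 0.6463
Denominator = 0.0613 × 27.42 × 39.10 × 0.6463 = 42.48
D / 42.48 = 3360 / 42.48 = 79.10
v = 79.10^(1/0.42) = 79.10^2.381 = 33079 m/s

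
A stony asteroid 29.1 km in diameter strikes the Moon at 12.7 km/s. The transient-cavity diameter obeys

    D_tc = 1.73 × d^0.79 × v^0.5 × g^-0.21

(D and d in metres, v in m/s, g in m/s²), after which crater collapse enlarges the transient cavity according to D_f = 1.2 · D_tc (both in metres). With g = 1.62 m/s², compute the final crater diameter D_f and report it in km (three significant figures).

In SI: d = 29100 m, v = 12700 m/s.
d^0.79 = 29100^0.79 = 3361
v^0.5 = 12700^0.5 = 112.7
g^-0.21 = 1.62^-0.21 = 0.9037
D_tc = 1.73 × 3361 × 112.7 × 0.9037 = 5.922 × 10^5 m
D_f = 1.2 × 5.922 × 10^5 = 7.106 × 10^5 m
     = 710.6 km

D_f ≈ 711 km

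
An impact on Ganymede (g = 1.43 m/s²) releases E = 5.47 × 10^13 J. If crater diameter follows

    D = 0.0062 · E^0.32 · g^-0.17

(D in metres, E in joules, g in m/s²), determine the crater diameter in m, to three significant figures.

D ≈ 145 m

E^0.32 = (5.47 × 10^13)^0.32 = 2.490 × 10^4
g^-0.17 = 1.43^-0.17 = 0.9410
D = 0.0062 × 2.490 × 10^4 × 0.9410 = 145.3 m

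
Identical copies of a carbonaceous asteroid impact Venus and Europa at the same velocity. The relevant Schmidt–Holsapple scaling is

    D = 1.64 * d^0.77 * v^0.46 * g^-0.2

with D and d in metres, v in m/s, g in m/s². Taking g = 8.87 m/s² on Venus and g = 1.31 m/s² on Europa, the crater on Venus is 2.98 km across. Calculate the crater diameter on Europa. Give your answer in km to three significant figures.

D ≈ 4.37 km

All impactor-dependent factors cancel in the ratio, leaving D_Europa/D_Venus = (g_Europa/g_Venus)^-0.2.
(1.31/8.87)^-0.2 = 0.1477^-0.2 = 1.466
D_Europa = 1.466 × 2.98 km = 4.37 km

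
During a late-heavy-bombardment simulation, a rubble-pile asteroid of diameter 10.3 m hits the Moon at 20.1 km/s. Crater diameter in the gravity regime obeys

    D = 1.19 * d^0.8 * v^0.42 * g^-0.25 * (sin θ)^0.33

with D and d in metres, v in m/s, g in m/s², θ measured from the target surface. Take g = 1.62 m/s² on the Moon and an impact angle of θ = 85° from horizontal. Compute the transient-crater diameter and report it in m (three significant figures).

D ≈ 437 m

In SI units: v = 20100 m/s.
d^0.8 = 10.3^0.8 = 6.461
v^0.42 = 20100^0.42 = 64.17
g^-0.25 = 1.62^-0.25 = 0.8864
(sin 85°)^0.33 = 0.9962^0.33 = 0.9987
D = 1.19 × 6.461 × 64.17 × 0.8864 × 0.9987 = 436.8 m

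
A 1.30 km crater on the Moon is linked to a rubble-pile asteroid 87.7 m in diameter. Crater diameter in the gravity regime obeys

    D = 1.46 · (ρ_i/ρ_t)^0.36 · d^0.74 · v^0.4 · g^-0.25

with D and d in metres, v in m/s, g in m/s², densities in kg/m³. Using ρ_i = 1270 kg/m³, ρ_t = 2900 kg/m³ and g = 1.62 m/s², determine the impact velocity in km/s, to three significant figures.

v ≈ 17.1 km/s

Rearranging for v: v = [D / (1.46 · (1270/2900)^0.36 · 87.7^0.74 · 1.62^-0.25)]^(1/0.4).
D = 1300 m.
(1270/2900)^0.36 = 0.7429
87.7^0.74 = 27.40
1.62^-0.25 = 0.8864
Denominator = 1.46 × 0.7429 × 27.40 × 0.8864 = 26.34
D / 26.34 = 1300 / 26.34 = 49.35
v = 49.35^(1/0.4) = 49.35^2.5 = 17109 m/s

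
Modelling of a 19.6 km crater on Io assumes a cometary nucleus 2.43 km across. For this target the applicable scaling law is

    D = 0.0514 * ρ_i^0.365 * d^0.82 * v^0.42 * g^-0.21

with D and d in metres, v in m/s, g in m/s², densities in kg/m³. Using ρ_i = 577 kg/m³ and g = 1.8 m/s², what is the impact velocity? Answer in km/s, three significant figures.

Rearranging for v: v = [D / (0.0514 · 577^0.365 · 2430^0.82 · 1.8^-0.21)]^(1/0.42).
D = 19600 m.
577^0.365 = 10.18
2430^0.82 = 597.3
1.8^-0.21 = 0.8839
Denominator = 0.0514 × 10.18 × 597.3 × 0.8839 = 276.3
D / 276.3 = 19600 / 276.3 = 70.94
v = 70.94^(1/0.42) = 70.94^2.381 = 25525 m/s

v ≈ 25.5 km/s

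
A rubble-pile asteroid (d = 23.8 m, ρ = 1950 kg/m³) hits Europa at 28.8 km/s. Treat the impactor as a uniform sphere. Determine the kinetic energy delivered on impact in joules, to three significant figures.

v = 28800 m/s.
Mass m = (π/6) ρ d³ = (π/6) × 1950 × (23.8)³ = 1.376 × 10^7 kg
E = ½ m v² = 0.5 × 1.376 × 10^7 × (28800)² = 5.707 × 10^15 J

E ≈ 5.71 × 10^15 J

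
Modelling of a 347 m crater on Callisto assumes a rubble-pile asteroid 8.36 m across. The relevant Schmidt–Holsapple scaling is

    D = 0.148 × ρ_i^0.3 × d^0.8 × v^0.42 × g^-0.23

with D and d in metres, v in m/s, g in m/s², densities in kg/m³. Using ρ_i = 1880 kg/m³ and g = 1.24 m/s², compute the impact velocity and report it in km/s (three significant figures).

v ≈ 9.55 km/s

Rearranging for v: v = [D / (0.148 · 1880^0.3 · 8.36^0.8 · 1.24^-0.23)]^(1/0.42).
1880^0.3 = 9.599
8.36^0.8 = 5.467
1.24^-0.23 = 0.9517
Denominator = 0.148 × 9.599 × 5.467 × 0.9517 = 7.392
D / 7.392 = 347 / 7.392 = 46.94
v = 46.94^(1/0.42) = 46.94^2.381 = 9549 m/s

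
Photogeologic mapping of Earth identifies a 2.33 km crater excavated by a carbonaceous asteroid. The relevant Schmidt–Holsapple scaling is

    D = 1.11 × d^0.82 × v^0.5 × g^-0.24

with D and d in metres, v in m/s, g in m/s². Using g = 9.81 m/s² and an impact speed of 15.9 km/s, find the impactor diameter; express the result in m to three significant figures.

d ≈ 60.2 m

Rearranging for d: d = [D / (1.11 · 15900^0.5 · 9.81^-0.24)]^(1/0.82).
D = 2330 m.
15900^0.5 = 126.1
9.81^-0.24 = 0.5781
Denominator = 1.11 × 126.1 × 0.5781 = 80.92
D / 80.92 = 2330 / 80.92 = 28.79
d = 28.79^(1/0.82) = 28.79^1.2195 = 60.19 m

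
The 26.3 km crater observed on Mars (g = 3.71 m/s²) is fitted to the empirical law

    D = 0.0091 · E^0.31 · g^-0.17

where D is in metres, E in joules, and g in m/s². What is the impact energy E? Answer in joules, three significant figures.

E ≈ 1.43 × 10^21 J

Rearranging: E = [D / (0.0091 · g^-0.17)]^(1/0.31).
D = 26300 m.
g^-0.17 = 3.71^-0.17 = 0.8002
D / (0.0091 × 0.8002) = 26300 / (7.282 × 10^-3) = 3.612 × 10^6
E = (3.612 × 10^6)^3.2258 = 1.426 × 10^21 J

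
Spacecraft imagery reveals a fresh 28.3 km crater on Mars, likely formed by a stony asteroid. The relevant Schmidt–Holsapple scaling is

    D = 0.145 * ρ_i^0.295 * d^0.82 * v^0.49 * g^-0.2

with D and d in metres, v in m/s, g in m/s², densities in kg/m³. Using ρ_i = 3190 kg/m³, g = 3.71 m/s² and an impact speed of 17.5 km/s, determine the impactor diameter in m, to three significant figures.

d ≈ 623 m

Rearranging for d: d = [D / (0.145 · 3190^0.295 · 17500^0.49 · 3.71^-0.2)]^(1/0.82).
D = 28300 m.
3190^0.295 = 10.80
17500^0.49 = 120.0
3.71^-0.2 = 0.7694
Denominator = 0.145 × 10.80 × 120.0 × 0.7694 = 144.6
D / 144.6 = 28300 / 144.6 = 195.7
d = 195.7^(1/0.82) = 195.7^1.2195 = 623.2 m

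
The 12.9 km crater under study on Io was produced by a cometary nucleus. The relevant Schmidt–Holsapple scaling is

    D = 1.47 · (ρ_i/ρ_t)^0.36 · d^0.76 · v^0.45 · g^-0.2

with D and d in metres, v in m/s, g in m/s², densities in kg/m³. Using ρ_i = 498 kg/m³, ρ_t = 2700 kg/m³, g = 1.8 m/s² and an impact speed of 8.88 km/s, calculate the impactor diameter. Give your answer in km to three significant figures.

d ≈ 1.84 km

Rearranging for d: d = [D / (1.47 · (498/2700)^0.36 · 8880^0.45 · 1.8^-0.2)]^(1/0.76).
D = 12900 m.
(498/2700)^0.36 = 0.5441
8880^0.45 = 59.81
1.8^-0.2 = 0.8891
Denominator = 1.47 × 0.5441 × 59.81 × 0.8891 = 42.53
D / 42.53 = 12900 / 42.53 = 303.3
d = 303.3^(1/0.76) = 303.3^1.3158 = 1844 m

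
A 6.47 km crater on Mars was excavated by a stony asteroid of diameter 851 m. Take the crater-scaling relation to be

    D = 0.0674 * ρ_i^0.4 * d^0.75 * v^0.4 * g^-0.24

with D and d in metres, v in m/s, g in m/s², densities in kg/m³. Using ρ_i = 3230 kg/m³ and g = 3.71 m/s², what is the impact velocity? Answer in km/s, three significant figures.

v ≈ 6.23 km/s

Rearranging for v: v = [D / (0.0674 · 3230^0.4 · 851^0.75 · 3.71^-0.24)]^(1/0.4).
D = 6470 m.
3230^0.4 = 25.33
851^0.75 = 157.6
3.71^-0.24 = 0.7300
Denominator = 0.0674 × 25.33 × 157.6 × 0.7300 = 196.4
D / 196.4 = 6470 / 196.4 = 32.94
v = 32.94^(1/0.4) = 32.94^2.5 = 6227 m/s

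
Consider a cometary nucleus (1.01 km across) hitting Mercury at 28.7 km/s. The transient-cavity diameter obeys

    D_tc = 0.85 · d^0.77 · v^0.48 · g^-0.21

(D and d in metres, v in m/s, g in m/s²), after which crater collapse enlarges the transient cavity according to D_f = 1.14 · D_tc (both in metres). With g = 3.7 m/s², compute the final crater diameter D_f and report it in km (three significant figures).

D_f ≈ 20.9 km

In SI: d = 1010 m, v = 28700 m/s.
d^0.77 = 1010^0.77 = 205.7
v^0.48 = 28700^0.48 = 138.0
g^-0.21 = 3.7^-0.21 = 0.7598
D_tc = 0.85 × 205.7 × 138.0 × 0.7598 = 18330 m
D_f = 1.14 × 18330 = 20896 m
     = 20.90 km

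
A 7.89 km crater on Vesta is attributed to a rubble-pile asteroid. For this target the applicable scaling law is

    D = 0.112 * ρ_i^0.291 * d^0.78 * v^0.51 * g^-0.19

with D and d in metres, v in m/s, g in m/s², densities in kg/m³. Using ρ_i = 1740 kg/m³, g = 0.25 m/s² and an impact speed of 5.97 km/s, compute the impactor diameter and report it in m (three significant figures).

d ≈ 246 m

Rearranging for d: d = [D / (0.112 · 1740^0.291 · 5970^0.51 · 0.25^-0.19)]^(1/0.78).
D = 7890 m.
1740^0.291 = 8.770
5970^0.51 = 84.28
0.25^-0.19 = 1.301
Denominator = 0.112 × 8.770 × 84.28 × 1.301 = 107.7
D / 107.7 = 7890 / 107.7 = 73.26
d = 73.26^(1/0.78) = 73.26^1.2821 = 246.0 m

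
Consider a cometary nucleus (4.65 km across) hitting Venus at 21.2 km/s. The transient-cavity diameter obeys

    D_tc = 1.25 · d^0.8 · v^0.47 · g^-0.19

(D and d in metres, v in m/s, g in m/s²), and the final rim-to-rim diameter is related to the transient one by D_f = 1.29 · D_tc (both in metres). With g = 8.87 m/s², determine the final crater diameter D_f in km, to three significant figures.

D_f ≈ 98.8 km

In SI: d = 4650 m, v = 21200 m/s.
d^0.8 = 4650^0.8 = 858.9
v^0.47 = 21200^0.47 = 108.0
g^-0.19 = 8.87^-0.19 = 0.6605
D_tc = 1.25 × 858.9 × 108.0 × 0.6605 = 76590 m
D_f = 1.29 × 76590 = 98801 m
     = 98.80 km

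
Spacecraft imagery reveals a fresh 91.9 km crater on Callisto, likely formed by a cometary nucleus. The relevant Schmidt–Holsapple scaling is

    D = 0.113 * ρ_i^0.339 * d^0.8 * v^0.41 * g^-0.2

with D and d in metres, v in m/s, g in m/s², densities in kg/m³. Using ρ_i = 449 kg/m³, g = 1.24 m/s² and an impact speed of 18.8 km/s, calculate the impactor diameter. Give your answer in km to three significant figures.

d ≈ 12.5 km

Rearranging for d: d = [D / (0.113 · 449^0.339 · 18800^0.41 · 1.24^-0.2)]^(1/0.8).
D = 91900 m.
449^0.339 = 7.927
18800^0.41 = 56.55
1.24^-0.2 = 0.9579
Denominator = 0.113 × 7.927 × 56.55 × 0.9579 = 48.52
D / 48.52 = 91900 / 48.52 = 1894
d = 1894^(1/0.8) = 1894^1.25 = 12495 m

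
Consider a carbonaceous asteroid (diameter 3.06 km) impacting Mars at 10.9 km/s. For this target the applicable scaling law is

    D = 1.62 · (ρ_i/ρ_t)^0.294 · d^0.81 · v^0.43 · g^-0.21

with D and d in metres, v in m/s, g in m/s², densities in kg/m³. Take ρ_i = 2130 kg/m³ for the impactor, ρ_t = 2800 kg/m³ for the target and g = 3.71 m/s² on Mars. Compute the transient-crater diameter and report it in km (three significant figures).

In SI units: d = 3060 m, v = 10900 m/s.
(ρ_i/ρ_t)^0.294 = (2130/2800)^0.294 = 0.9227
d^0.81 = 3060^0.81 = 665.9
v^0.43 = 10900^0.43 = 54.46
g^-0.21 = 3.71^-0.21 = 0.7593
D = 1.62 × 0.9227 × 665.9 × 54.46 × 0.7593 = 41160 m
   = 41.16 km

D ≈ 41.2 km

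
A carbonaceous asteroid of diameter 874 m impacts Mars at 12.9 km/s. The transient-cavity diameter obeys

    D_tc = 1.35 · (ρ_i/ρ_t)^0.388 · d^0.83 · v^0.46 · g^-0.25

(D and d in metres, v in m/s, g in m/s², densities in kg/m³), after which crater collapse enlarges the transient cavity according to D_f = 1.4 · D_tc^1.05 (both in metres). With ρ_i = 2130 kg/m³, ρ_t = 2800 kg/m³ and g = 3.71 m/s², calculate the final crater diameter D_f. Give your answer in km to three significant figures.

v = 12900 m/s.
(ρ_i/ρ_t)^0.388 = (2130/2800)^0.388 = 0.8993
d^0.83 = 874^0.83 = 276.3
v^0.46 = 12900^0.46 = 77.78
g^-0.25 = 3.71^-0.25 = 0.7205
D_tc = 1.35 × 0.8993 × 276.3 × 77.78 × 0.7205 = 18800 m
D_f = 1.4 × (18800)^1.05 = 43052 m
     = 43.05 km

D_f ≈ 43.1 km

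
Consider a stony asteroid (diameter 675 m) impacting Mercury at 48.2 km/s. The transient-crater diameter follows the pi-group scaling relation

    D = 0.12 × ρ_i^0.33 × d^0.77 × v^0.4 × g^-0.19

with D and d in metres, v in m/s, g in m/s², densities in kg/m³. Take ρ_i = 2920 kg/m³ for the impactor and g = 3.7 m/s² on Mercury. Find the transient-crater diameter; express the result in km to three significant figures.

In SI units: v = 48200 m/s.
ρ_i^0.33 = 2920^0.33 = 13.92
d^0.77 = 675^0.77 = 150.9
v^0.4 = 48200^0.4 = 74.68
g^-0.19 = 3.7^-0.19 = 0.7799
D = 0.12 × 13.92 × 150.9 × 74.68 × 0.7799 = 14681 m
   = 14.68 km

D ≈ 14.7 km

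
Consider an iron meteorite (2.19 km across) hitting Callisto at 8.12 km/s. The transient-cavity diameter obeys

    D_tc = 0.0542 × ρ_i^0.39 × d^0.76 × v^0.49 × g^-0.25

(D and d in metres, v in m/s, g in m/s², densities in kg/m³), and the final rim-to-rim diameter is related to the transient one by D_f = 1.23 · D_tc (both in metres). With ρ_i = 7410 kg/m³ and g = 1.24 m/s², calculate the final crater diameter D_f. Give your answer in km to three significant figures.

D_f ≈ 58.1 km

In SI: d = 2190 m, v = 8120 m/s.
ρ_i^0.39 = 7410^0.39 = 32.30
d^0.76 = 2190^0.76 = 345.7
v^0.49 = 8120^0.49 = 82.35
g^-0.25 = 1.24^-0.25 = 0.9476
D_tc = 0.0542 × 32.30 × 345.7 × 82.35 × 0.9476 = 47230 m
D_f = 1.23 × 47230 = 58093 m
     = 58.09 km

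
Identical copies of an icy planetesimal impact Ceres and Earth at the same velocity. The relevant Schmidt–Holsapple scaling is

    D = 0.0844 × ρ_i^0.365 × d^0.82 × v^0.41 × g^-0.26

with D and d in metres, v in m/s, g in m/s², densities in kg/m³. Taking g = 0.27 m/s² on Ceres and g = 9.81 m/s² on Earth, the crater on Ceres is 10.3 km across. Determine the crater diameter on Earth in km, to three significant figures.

D ≈ 4.05 km

All impactor-dependent factors cancel in the ratio, leaving D_Earth/D_Ceres = (g_Earth/g_Ceres)^-0.26.
(9.81/0.27)^-0.26 = 36.33^-0.26 = 0.3929
D_Earth = 0.3929 × 10.3 km = 4.05 km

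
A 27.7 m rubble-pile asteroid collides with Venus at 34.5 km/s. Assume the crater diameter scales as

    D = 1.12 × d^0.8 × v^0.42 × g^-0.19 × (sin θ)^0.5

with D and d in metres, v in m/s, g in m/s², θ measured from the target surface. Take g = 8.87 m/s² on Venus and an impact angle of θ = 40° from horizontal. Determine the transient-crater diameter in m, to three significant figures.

In SI units: v = 34500 m/s.
d^0.8 = 27.7^0.8 = 14.26
v^0.42 = 34500^0.42 = 80.52
g^-0.19 = 8.87^-0.19 = 0.6605
(sin 40°)^0.5 = 0.6428^0.5 = 0.8017
D = 1.12 × 14.26 × 80.52 × 0.6605 × 0.8017 = 681.0 m

D ≈ 681 m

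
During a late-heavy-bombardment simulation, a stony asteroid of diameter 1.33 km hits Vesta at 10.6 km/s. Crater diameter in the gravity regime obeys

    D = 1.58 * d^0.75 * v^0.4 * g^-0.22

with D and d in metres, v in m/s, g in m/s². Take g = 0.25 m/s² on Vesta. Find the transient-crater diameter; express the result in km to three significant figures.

D ≈ 19.2 km

In SI units: d = 1330 m, v = 10600 m/s.
d^0.75 = 1330^0.75 = 220.2
v^0.4 = 10600^0.4 = 40.75
g^-0.22 = 0.25^-0.22 = 1.357
D = 1.58 × 220.2 × 40.75 × 1.357 = 19239 m
   = 19.24 km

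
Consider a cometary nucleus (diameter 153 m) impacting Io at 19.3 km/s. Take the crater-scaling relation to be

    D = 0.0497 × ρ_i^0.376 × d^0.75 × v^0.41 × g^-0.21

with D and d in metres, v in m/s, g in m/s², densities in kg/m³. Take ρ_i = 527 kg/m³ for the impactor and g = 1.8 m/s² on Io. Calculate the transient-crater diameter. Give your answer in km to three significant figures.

In SI units: v = 19300 m/s.
ρ_i^0.376 = 527^0.376 = 10.55
d^0.75 = 153^0.75 = 43.50
v^0.41 = 19300^0.41 = 57.16
g^-0.21 = 1.8^-0.21 = 0.8839
D = 0.0497 × 10.55 × 43.50 × 57.16 × 0.8839 = 1152 m
   = 1.152 km

D ≈ 1.15 km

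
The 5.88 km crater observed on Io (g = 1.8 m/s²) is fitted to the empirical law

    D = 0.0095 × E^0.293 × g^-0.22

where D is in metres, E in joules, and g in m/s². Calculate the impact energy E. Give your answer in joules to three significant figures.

E ≈ 9.09 × 10^19 J

Rearranging: E = [D / (0.0095 · g^-0.22)]^(1/0.293).
D = 5880 m.
g^-0.22 = 1.8^-0.22 = 0.8787
D / (0.0095 × 0.8787) = 5880 / (8.348 × 10^-3) = 7.044 × 10^5
E = (7.044 × 10^5)^3.413 = 9.091 × 10^19 J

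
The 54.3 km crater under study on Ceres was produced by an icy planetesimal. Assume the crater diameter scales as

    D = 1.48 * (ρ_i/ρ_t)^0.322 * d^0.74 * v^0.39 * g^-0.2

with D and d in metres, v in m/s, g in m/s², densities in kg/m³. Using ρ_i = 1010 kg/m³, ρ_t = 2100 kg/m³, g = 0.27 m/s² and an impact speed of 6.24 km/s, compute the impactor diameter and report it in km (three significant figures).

Rearranging for d: d = [D / (1.48 · (1010/2100)^0.322 · 6240^0.39 · 0.27^-0.2)]^(1/0.74).
D = 54300 m.
(1010/2100)^0.322 = 0.7900
6240^0.39 = 30.21
0.27^-0.2 = 1.299
Denominator = 1.48 × 0.7900 × 30.21 × 1.299 = 45.88
D / 45.88 = 54300 / 45.88 = 1184
d = 1184^(1/0.74) = 1184^1.3514 = 14234 m

d ≈ 14.2 km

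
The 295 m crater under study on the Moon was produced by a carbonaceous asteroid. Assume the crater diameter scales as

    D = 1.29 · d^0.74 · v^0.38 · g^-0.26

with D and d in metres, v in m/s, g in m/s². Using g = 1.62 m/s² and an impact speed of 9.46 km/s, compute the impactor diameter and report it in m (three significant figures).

Rearranging for d: d = [D / (1.29 · 9460^0.38 · 1.62^-0.26)]^(1/0.74).
9460^0.38 = 32.42
1.62^-0.26 = 0.8821
Denominator = 1.29 × 32.42 × 0.8821 = 36.89
D / 36.89 = 295 / 36.89 = 7.997
d = 7.997^(1/0.74) = 7.997^1.3514 = 16.60 m

d ≈ 16.6 m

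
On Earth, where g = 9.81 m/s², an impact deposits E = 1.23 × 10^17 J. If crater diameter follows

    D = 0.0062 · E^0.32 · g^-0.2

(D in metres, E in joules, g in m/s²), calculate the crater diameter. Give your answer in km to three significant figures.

D ≈ 1.16 km

E^0.32 = (1.23 × 10^17)^0.32 = 2.943 × 10^5
g^-0.2 = 9.81^-0.2 = 0.6334
D = 0.0062 × 2.943 × 10^5 × 0.6334 = 1156 m
   = 1.156 km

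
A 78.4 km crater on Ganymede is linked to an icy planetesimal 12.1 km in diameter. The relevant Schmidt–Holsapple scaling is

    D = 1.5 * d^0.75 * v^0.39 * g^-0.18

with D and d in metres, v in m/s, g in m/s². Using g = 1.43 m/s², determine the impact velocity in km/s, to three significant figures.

v ≈ 20.8 km/s

Rearranging for v: v = [D / (1.5 · 12100^0.75 · 1.43^-0.18)]^(1/0.39).
D = 78400 m.
12100^0.75 = 1154
1.43^-0.18 = 0.9376
Denominator = 1.5 × 1154 × 0.9376 = 1623
D / 1623 = 78400 / 1623 = 48.31
v = 48.31^(1/0.39) = 48.31^2.5641 = 20799 m/s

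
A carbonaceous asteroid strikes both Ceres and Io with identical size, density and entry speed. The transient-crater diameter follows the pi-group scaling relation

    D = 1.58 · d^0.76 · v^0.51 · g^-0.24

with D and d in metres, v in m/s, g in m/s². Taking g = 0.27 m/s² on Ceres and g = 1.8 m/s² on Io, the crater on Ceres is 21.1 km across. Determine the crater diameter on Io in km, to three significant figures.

D ≈ 13.4 km

All impactor-dependent factors cancel in the ratio, leaving D_Io/D_Ceres = (g_Io/g_Ceres)^-0.24.
(1.8/0.27)^-0.24 = 6.667^-0.24 = 0.6342
D_Io = 0.6342 × 21.1 km = 13.4 km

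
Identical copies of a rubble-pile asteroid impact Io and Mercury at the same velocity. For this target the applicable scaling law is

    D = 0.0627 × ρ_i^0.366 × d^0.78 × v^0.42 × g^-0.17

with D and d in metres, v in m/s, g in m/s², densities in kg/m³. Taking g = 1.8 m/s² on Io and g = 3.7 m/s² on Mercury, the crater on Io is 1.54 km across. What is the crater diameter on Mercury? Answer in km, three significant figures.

D ≈ 1.36 km

All impactor-dependent factors cancel in the ratio, leaving D_Mercury/D_Io = (g_Mercury/g_Io)^-0.17.
(3.7/1.8)^-0.17 = 2.056^-0.17 = 0.8847
D_Mercury = 0.8847 × 1.54 km = 1.36 km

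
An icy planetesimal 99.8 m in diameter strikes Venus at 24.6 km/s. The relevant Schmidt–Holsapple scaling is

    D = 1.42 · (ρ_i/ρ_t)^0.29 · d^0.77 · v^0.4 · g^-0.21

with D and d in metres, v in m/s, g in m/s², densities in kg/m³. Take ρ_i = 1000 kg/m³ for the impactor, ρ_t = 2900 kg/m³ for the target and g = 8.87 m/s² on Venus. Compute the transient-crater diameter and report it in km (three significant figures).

D ≈ 1.30 km

In SI units: v = 24600 m/s.
(ρ_i/ρ_t)^0.29 = (1000/2900)^0.29 = 0.7344
d^0.77 = 99.8^0.77 = 34.62
v^0.4 = 24600^0.4 = 57.07
g^-0.21 = 8.87^-0.21 = 0.6323
D = 1.42 × 0.7344 × 34.62 × 57.07 × 0.6323 = 1303 m
   = 1.303 km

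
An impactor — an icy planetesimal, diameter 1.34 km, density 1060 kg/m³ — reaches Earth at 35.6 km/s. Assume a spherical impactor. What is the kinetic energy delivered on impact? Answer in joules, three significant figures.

E ≈ 8.46 × 10^20 J

d = 1340 m; v = 35600 m/s.
Mass m = (π/6) ρ d³ = (π/6) × 1060 × (1340)³ = 1.335 × 10^12 kg
E = ½ m v² = 0.5 × 1.335 × 10^12 × (35600)² = 8.460 × 10^20 J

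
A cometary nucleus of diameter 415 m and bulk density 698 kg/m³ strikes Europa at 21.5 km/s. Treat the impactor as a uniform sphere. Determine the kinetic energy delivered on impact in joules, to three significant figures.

E ≈ 6.04 × 10^18 J

v = 21500 m/s.
Mass m = (π/6) ρ d³ = (π/6) × 698 × (415)³ = 2.612 × 10^10 kg
E = ½ m v² = 0.5 × 2.612 × 10^10 × (21500)² = 6.037 × 10^18 J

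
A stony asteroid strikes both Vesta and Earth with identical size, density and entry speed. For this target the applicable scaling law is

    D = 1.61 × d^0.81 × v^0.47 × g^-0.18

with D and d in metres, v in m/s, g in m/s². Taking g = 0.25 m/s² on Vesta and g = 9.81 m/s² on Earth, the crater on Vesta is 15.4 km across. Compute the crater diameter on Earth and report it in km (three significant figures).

D ≈ 7.96 km

All impactor-dependent factors cancel in the ratio, leaving D_Earth/D_Vesta = (g_Earth/g_Vesta)^-0.18.
(9.81/0.25)^-0.18 = 39.24^-0.18 = 0.5166
D_Earth = 0.5166 × 15.4 km = 7.96 km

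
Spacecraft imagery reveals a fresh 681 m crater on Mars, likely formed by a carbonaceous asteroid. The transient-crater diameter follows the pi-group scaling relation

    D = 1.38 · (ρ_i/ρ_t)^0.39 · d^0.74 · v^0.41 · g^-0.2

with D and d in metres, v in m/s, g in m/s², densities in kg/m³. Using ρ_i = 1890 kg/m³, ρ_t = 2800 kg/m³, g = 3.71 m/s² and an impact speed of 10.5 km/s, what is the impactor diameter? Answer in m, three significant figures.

Rearranging for d: d = [D / (1.38 · (1890/2800)^0.39 · 10500^0.41 · 3.71^-0.2)]^(1/0.74).
(1890/2800)^0.39 = 0.8579
10500^0.41 = 44.53
3.71^-0.2 = 0.7694
Denominator = 1.38 × 0.8579 × 44.53 × 0.7694 = 40.56
D / 40.56 = 681 / 40.56 = 16.79
d = 16.79^(1/0.74) = 16.79^1.3514 = 45.24 m

d ≈ 45.2 m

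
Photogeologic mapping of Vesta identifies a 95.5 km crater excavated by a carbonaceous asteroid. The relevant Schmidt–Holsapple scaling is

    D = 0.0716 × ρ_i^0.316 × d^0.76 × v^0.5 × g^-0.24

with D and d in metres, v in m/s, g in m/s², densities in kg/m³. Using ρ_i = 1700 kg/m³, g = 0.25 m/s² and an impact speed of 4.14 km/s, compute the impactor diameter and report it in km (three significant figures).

Rearranging for d: d = [D / (0.0716 · 1700^0.316 · 4140^0.5 · 0.25^-0.24)]^(1/0.76).
D = 95500 m.
1700^0.316 = 10.49
4140^0.5 = 64.34
0.25^-0.24 = 1.395
Denominator = 0.0716 × 10.49 × 64.34 × 1.395 = 67.41
D / 67.41 = 95500 / 67.41 = 1417
d = 1417^(1/0.76) = 1417^1.3158 = 14014 m

d ≈ 14.0 km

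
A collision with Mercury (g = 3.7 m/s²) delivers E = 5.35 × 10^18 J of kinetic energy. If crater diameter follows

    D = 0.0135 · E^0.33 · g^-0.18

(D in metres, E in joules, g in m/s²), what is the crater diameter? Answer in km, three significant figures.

D ≈ 16.2 km

E^0.33 = (5.35 × 10^18)^0.33 = 1.515 × 10^6
g^-0.18 = 3.7^-0.18 = 0.7902
D = 0.0135 × 1.515 × 10^6 × 0.7902 = 16162 m
   = 16.16 km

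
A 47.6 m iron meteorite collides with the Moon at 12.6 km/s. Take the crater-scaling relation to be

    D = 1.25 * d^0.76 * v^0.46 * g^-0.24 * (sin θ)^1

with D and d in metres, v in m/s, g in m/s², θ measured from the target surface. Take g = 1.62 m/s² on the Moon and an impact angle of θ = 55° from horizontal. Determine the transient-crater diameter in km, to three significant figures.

In SI units: v = 12600 m/s.
d^0.76 = 47.6^0.76 = 18.84
v^0.46 = 12600^0.46 = 76.94
g^-0.24 = 1.62^-0.24 = 0.8907
(sin 55°)^1 = 0.8192^1 = 0.8192
D = 1.25 × 18.84 × 76.94 × 0.8907 × 0.8192 = 1322 m
   = 1.322 km

D ≈ 1.32 km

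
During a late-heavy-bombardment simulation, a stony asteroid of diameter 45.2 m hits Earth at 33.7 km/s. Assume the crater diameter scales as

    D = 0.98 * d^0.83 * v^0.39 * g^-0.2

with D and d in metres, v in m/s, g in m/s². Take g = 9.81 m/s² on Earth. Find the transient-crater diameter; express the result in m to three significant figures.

D ≈ 856 m

In SI units: v = 33700 m/s.
d^0.83 = 45.2^0.83 = 23.65
v^0.39 = 33700^0.39 = 58.31
g^-0.2 = 9.81^-0.2 = 0.6334
D = 0.98 × 23.65 × 58.31 × 0.6334 = 856.0 m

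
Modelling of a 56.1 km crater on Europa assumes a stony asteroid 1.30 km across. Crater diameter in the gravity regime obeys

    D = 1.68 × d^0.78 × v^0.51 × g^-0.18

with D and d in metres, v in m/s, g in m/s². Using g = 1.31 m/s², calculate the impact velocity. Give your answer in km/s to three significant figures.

Rearranging for v: v = [D / (1.68 · 1300^0.78 · 1.31^-0.18)]^(1/0.51).
D = 56100 m.
1300^0.78 = 268.5
1.31^-0.18 = 0.9526
Denominator = 1.68 × 268.5 × 0.9526 = 429.7
D / 429.7 = 56100 / 429.7 = 130.6
v = 130.6^(1/0.51) = 130.6^1.9608 = 14091 m/s

v ≈ 14.1 km/s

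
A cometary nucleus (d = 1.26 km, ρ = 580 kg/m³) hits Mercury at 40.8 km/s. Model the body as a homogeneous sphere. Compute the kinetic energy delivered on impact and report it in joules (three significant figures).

d = 1260 m; v = 40800 m/s.
Mass m = (π/6) ρ d³ = (π/6) × 580 × (1260)³ = 6.075 × 10^11 kg
E = ½ m v² = 0.5 × 6.075 × 10^11 × (40800)² = 5.056 × 10^20 J

E ≈ 5.06 × 10^20 J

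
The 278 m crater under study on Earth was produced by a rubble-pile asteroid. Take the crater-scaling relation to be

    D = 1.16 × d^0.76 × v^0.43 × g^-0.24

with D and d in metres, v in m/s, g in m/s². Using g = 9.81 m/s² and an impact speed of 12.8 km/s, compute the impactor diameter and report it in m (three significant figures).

Rearranging for d: d = [D / (1.16 · 12800^0.43 · 9.81^-0.24)]^(1/0.76).
12800^0.43 = 58.36
9.81^-0.24 = 0.5781
Denominator = 1.16 × 58.36 × 0.5781 = 39.14
D / 39.14 = 278 / 39.14 = 7.103
d = 7.103^(1/0.76) = 7.103^1.3158 = 13.19 m

d ≈ 13.2 m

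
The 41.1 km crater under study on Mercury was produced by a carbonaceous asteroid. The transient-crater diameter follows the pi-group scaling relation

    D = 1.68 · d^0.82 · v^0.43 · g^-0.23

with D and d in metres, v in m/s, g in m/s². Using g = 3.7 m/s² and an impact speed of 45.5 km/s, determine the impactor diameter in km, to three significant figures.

d ≈ 1.17 km

Rearranging for d: d = [D / (1.68 · 45500^0.43 · 3.7^-0.23)]^(1/0.82).
D = 41100 m.
45500^0.43 = 100.7
3.7^-0.23 = 0.7401
Denominator = 1.68 × 100.7 × 0.7401 = 125.2
D / 125.2 = 41100 / 125.2 = 328.3
d = 328.3^(1/0.82) = 328.3^1.2195 = 1171 m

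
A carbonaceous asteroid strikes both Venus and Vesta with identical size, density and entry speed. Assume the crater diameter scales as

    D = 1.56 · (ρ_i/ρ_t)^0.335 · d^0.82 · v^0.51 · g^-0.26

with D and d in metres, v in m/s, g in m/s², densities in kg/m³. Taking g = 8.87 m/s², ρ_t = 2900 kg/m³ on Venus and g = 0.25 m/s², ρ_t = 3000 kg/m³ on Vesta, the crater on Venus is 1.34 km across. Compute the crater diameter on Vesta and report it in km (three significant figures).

D ≈ 3.35 km

The impactor-only factors (d, v, ρ_i) cancel in the ratio, leaving D_Vesta/D_Venus = (g_Vesta/g_Venus)^-0.26 · (ρ_t,Venus/ρ_t,Vesta)^0.335.
(0.25/8.87)^-0.26 = 0.02818^-0.26 = 2.529
(2900/3000)^0.335 = 0.9667^0.335 = 0.9887
Ratio = 2.529 × 0.9887 = 2.500
D_Vesta = 2.500 × 1.34 km = 3.35 km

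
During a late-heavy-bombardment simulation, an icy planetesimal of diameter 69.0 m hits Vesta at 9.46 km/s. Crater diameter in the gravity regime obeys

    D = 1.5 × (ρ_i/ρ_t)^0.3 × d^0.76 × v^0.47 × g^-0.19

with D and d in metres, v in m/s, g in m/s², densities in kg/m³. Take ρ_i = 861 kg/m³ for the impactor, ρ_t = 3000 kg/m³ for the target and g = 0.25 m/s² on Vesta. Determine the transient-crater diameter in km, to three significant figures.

In SI units: v = 9460 m/s.
(ρ_i/ρ_t)^0.3 = (861/3000)^0.3 = 0.6876
d^0.76 = 69^0.76 = 24.98
v^0.47 = 9460^0.47 = 73.90
g^-0.19 = 0.25^-0.19 = 1.301
D = 1.5 × 0.6876 × 24.98 × 73.90 × 1.301 = 2477 m
   = 2.477 km

D ≈ 2.48 km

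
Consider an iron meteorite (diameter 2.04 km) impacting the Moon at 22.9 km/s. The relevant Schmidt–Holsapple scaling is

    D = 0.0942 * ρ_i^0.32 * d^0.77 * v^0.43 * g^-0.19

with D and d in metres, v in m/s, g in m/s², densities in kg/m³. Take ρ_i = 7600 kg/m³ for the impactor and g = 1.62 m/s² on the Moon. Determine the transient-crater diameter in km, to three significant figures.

In SI units: d = 2040 m, v = 22900 m/s.
ρ_i^0.32 = 7600^0.32 = 17.45
d^0.77 = 2040^0.77 = 353.5
v^0.43 = 22900^0.43 = 74.94
g^-0.19 = 1.62^-0.19 = 0.9124
D = 0.0942 × 17.45 × 353.5 × 74.94 × 0.9124 = 39731 m
   = 39.73 km

D ≈ 39.7 km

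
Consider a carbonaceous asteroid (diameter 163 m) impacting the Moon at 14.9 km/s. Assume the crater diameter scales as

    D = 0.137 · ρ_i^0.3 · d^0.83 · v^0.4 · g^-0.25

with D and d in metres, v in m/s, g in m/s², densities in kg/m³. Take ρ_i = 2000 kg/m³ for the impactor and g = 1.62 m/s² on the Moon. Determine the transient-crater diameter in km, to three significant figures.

In SI units: v = 14900 m/s.
ρ_i^0.3 = 2000^0.3 = 9.779
d^0.83 = 163^0.83 = 68.57
v^0.4 = 14900^0.4 = 46.70
g^-0.25 = 1.62^-0.25 = 0.8864
D = 0.137 × 9.779 × 68.57 × 46.70 × 0.8864 = 3803 m
   = 3.803 km

D ≈ 3.80 km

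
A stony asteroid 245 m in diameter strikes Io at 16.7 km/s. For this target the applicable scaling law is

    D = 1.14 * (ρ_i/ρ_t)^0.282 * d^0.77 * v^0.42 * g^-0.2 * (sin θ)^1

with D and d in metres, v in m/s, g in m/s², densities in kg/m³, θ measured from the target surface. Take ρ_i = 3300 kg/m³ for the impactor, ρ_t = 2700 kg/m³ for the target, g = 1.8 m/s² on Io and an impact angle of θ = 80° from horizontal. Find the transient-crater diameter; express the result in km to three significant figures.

In SI units: v = 16700 m/s.
(ρ_i/ρ_t)^0.282 = (3300/2700)^0.282 = 1.058
d^0.77 = 245^0.77 = 69.13
v^0.42 = 16700^0.42 = 59.37
g^-0.2 = 1.8^-0.2 = 0.8891
(sin 80°)^1 = 0.9848^1 = 0.9848
D = 1.14 × 1.058 × 69.13 × 59.37 × 0.8891 × 0.9848 = 4334 m
   = 4.334 km

D ≈ 4.33 km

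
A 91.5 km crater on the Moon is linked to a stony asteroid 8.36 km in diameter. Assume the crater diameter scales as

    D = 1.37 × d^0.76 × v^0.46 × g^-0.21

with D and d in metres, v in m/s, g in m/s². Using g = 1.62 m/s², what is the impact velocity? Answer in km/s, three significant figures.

v ≈ 12.7 km/s

Rearranging for v: v = [D / (1.37 · 8360^0.76 · 1.62^-0.21)]^(1/0.46).
D = 91500 m.
8360^0.76 = 956.9
1.62^-0.21 = 0.9037
Denominator = 1.37 × 956.9 × 0.9037 = 1185
D / 1185 = 91500 / 1185 = 77.22
v = 77.22^(1/0.46) = 77.22^2.1739 = 12698 m/s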